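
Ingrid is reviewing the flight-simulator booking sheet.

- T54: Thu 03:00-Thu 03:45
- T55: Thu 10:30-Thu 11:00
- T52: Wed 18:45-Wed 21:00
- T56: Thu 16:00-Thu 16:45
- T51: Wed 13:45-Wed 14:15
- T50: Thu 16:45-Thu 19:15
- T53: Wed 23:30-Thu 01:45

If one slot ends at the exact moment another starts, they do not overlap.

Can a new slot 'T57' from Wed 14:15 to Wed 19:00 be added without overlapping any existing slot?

T51: ends Wed 14:15 at or before T57 starts Wed 14:15 → clear.
T52: starts Wed 18:45 before T57 ends Wed 19:00, and ends Wed 21:00 after T57 starts Wed 14:15 → overlap.
T53: starts Wed 23:30 at or after T57 ends Wed 19:00 → clear.
T54: starts Thu 03:00 at or after T57 ends Wed 19:00 → clear.
T55: starts Thu 10:30 at or after T57 ends Wed 19:00 → clear.
T56: starts Thu 16:00 at or after T57 ends Wed 19:00 → clear.
T50: starts Thu 16:45 at or after T57 ends Wed 19:00 → clear.
T57 overlaps T52.

No — it overlaps T52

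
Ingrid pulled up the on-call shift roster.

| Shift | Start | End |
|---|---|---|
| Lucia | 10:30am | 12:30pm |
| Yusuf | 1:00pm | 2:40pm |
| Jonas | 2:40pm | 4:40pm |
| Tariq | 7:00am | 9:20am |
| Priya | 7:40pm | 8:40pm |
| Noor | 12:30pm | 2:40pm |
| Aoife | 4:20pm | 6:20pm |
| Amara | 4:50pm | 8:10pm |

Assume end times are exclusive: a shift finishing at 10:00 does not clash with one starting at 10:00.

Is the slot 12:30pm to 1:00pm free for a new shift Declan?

No — it overlaps Noor

Tariq: ends 9:20am at or before Declan starts 12:30pm → clear.
Lucia: ends 12:30pm at or before Declan starts 12:30pm → clear.
Noor: starts 12:30pm before Declan ends 1:00pm, and ends 2:40pm after Declan starts 12:30pm → overlap.
Yusuf: starts 1:00pm at or after Declan ends 1:00pm → clear.
Jonas: starts 2:40pm at or after Declan ends 1:00pm → clear.
Aoife: starts 4:20pm at or after Declan ends 1:00pm → clear.
Amara: starts 4:50pm at or after Declan ends 1:00pm → clear.
Priya: starts 7:40pm at or after Declan ends 1:00pm → clear.
Declan overlaps Noor.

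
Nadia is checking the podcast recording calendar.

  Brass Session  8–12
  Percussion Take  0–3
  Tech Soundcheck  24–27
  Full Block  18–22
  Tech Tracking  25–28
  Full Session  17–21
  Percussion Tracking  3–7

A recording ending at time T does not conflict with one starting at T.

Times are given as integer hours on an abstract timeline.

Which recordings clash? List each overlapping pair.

Sorted by start: Percussion Take, Percussion Tracking, Brass Session, Full Session, Full Block, Tech Soundcheck, Tech Tracking.
Percussion Tracking starts exactly when Percussion Take ends (back-to-back, no overlap), so Percussion Take has no further overlaps.
Brass Session starts after Percussion Tracking ends, so Percussion Tracking has no further overlaps.
Full Session starts after Brass Session ends, so Brass Session has no further overlaps.
Full Block starts before Full Session ends → Full Session and Full Block overlap.
Tech Soundcheck starts after Full Session ends, so Full Session has no further overlaps.
Tech Soundcheck starts after Full Block ends, so Full Block has no further overlaps.
Tech Tracking starts before Tech Soundcheck ends → Tech Soundcheck and Tech Tracking overlap.

Full Block & Full Session, Tech Soundcheck & Tech Tracking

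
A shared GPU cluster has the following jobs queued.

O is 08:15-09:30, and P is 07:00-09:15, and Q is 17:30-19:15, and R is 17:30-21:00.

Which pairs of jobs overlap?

O & P, Q & R

Sorted by start: P, O, Q, R.
O starts before P ends → P and O overlap.
Q starts after P ends, so nothing later overlaps P either.
Q starts after O ends, so nothing later overlaps O either.
R starts before Q ends → Q and R overlap.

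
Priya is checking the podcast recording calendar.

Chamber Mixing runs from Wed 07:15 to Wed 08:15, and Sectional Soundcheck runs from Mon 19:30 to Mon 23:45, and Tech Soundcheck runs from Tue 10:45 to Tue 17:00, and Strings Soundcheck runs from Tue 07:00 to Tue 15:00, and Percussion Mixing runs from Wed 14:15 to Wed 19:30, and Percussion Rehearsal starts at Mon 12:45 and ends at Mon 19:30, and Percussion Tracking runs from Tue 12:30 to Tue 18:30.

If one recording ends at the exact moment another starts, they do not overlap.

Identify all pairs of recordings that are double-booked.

Check each pair: they overlap iff neither finishes before the other starts.
Sorted by start: Percussion Rehearsal, Sectional Soundcheck, Strings Soundcheck, Tech Soundcheck, Percussion Tracking, Chamber Mixing, Percussion Mixing.
Sectional Soundcheck starts exactly when Percussion Rehearsal ends (back-to-back, no overlap), so Percussion Rehearsal has no further overlaps.
Strings Soundcheck starts after Sectional Soundcheck ends, so Sectional Soundcheck has no further overlaps.
Tech Soundcheck starts before Strings Soundcheck ends → Strings Soundcheck and Tech Soundcheck overlap.
Percussion Tracking starts before Strings Soundcheck ends → Strings Soundcheck and Percussion Tracking overlap.
Chamber Mixing starts after Strings Soundcheck ends, so Strings Soundcheck has no further overlaps.
Percussion Tracking starts before Tech Soundcheck ends → Tech Soundcheck and Percussion Tracking overlap.
Chamber Mixing starts after Tech Soundcheck ends, so Tech Soundcheck has no further overlaps.
Chamber Mixing starts after Percussion Tracking ends, so Percussion Tracking has no further overlaps.
Percussion Mixing starts after Chamber Mixing ends.

Percussion Tracking & Strings Soundcheck, Percussion Tracking & Tech Soundcheck, Strings Soundcheck & Tech Soundcheck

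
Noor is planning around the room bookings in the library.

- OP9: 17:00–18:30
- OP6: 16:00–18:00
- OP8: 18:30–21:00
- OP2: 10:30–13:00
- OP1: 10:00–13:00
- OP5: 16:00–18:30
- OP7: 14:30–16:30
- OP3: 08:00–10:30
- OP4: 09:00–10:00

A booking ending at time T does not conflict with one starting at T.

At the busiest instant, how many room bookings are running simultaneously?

3

Sweep the timeline, counting +1 at each start and −1 at each end (ends before starts at a tie):
08:00 start OP3 → 1
09:00 start OP4 → 2
10:00 end OP4 → 1
10:00 start OP1 → 2
10:30 end OP3 → 1
10:30 start OP2 → 2
13:00 end OP1 → 1
13:00 end OP2 → 0
14:30 start OP7 → 1
16:00 start OP5 → 2
16:00 start OP6 → 3
16:30 end OP7 → 2
17:00 start OP9 → 3
18:00 end OP6 → 2
18:30 end OP5 → 1
18:30 end OP9 → 0
18:30 start OP8 → 1
21:00 end OP8 → 0
Peak is 3, at 16:00 (OP5, OP6, OP7).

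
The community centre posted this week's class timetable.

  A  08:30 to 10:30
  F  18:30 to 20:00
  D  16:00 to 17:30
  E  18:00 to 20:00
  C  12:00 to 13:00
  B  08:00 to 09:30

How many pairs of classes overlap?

2

Two intervals overlap when each starts before the other ends.
Sorted by start: B, A, C, D, E, F.
A starts before B ends → B and A overlap.
C starts after B ends — done with B.
C starts after A ends — done with A.
D starts after C ends — done with C.
E starts after D ends — done with D.
F starts before E ends → E and F overlap.
Overlapping pairs: A & B, E & F — 2 in total.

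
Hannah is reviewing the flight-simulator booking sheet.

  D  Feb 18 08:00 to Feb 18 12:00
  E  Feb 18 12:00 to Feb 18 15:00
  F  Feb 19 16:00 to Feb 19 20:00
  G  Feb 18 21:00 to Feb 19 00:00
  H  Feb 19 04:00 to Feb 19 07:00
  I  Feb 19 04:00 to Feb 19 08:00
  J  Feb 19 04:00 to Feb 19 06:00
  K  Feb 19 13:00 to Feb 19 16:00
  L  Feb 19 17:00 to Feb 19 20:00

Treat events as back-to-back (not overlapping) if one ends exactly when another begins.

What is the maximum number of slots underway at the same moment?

3

Sort all start/end points and keep a running count:
Feb 18 08:00 start D → 1
Feb 18 12:00 end D → 0
Feb 18 12:00 start E → 1
Feb 18 15:00 end E → 0
Feb 18 21:00 start G → 1
Feb 19 00:00 end G → 0
Feb 19 04:00 start H → 1
Feb 19 04:00 start I → 2
Feb 19 04:00 start J → 3
Feb 19 06:00 end J → 2
Feb 19 07:00 end H → 1
Feb 19 08:00 end I → 0
Feb 19 13:00 start K → 1
Feb 19 16:00 end K → 0
Feb 19 16:00 start F → 1
Feb 19 17:00 start L → 2
Feb 19 20:00 end F → 1
Feb 19 20:00 end L → 0
Peak is 3, at Feb 19 04:00 (H, I, J).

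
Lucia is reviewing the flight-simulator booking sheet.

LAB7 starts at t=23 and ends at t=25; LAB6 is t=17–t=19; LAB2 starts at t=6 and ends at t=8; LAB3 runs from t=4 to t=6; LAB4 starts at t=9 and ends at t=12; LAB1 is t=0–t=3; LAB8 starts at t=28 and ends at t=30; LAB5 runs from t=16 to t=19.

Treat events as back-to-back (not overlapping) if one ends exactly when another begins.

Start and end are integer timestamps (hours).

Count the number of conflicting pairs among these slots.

Two intervals overlap when each starts before the other ends.
Sorted by start: LAB1, LAB3, LAB2, LAB4, LAB5, LAB6, LAB7, LAB8.
LAB3 starts after LAB1 ends; LAB1 is clear from here.
LAB2 starts exactly when LAB3 ends (back-to-back, no overlap); LAB3 is clear from here.
LAB4 starts after LAB2 ends; LAB2 is clear from here.
LAB5 starts after LAB4 ends; LAB4 is clear from here.
LAB6 starts before LAB5 ends → LAB5 and LAB6 overlap.
LAB7 starts after LAB5 ends; LAB5 is clear from here.
LAB7 starts after LAB6 ends; LAB6 is clear from here.
LAB8 starts after LAB7 ends.
Overlapping pairs: LAB5 & LAB6 — 1 in total.

1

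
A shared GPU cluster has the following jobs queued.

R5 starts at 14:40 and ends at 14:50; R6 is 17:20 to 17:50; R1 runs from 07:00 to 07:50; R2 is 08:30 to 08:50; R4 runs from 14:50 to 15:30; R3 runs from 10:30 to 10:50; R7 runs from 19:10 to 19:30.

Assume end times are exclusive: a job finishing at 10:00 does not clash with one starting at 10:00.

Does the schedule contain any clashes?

No

Sorted by start: R1, R2, R3, R5, R4, R6, R7.
R2 starts after R1 ends, so nothing later overlaps R1 either.
R3 starts after R2 ends, so nothing later overlaps R2 either.
R5 starts after R3 ends, so nothing later overlaps R3 either.
R4 starts exactly when R5 ends (back-to-back, no overlap), so nothing later overlaps R5 either.
R6 starts after R4 ends, so nothing later overlaps R4 either.
R7 starts after R6 ends.
Every pair is clear; the schedule has no overlaps.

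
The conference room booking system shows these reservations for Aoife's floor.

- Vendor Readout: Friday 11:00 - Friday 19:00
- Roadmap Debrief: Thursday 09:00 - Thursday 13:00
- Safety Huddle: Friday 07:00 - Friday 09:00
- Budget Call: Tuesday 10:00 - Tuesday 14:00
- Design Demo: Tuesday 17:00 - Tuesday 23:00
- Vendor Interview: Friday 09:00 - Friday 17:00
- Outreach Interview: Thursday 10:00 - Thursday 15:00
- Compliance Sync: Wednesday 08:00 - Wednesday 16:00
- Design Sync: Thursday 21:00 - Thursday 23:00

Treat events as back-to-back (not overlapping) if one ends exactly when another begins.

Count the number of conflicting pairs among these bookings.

Sorted by start: Budget Call, Design Demo, Compliance Sync, Roadmap Debrief, Outreach Interview, Design Sync, Safety Huddle, Vendor Interview, Vendor Readout.
Design Demo starts after Budget Call ends; Budget Call is clear from here.
Compliance Sync starts after Design Demo ends; Design Demo is clear from here.
Roadmap Debrief starts after Compliance Sync ends; Compliance Sync is clear from here.
Outreach Interview starts before Roadmap Debrief ends → Roadmap Debrief and Outreach Interview overlap.
Design Sync starts after Roadmap Debrief ends; Roadmap Debrief is clear from here.
Design Sync starts after Outreach Interview ends; Outreach Interview is clear from here.
Safety Huddle starts after Design Sync ends; Design Sync is clear from here.
Vendor Interview starts exactly when Safety Huddle ends (back-to-back, no overlap); Safety Huddle is clear from here.
Vendor Readout starts before Vendor Interview ends → Vendor Interview and Vendor Readout overlap.
Overlapping pairs: Outreach Interview & Roadmap Debrief, Vendor Interview & Vendor Readout — 2 in total.

2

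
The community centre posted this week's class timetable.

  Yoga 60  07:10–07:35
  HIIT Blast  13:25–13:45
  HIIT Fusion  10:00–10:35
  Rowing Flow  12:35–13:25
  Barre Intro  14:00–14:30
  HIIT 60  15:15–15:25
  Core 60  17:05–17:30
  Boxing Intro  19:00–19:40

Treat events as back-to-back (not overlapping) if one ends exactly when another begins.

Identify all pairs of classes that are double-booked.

no overlapping pairs

Two intervals overlap when each starts before the other ends.
Sorted by start: Yoga 60, HIIT Fusion, Rowing Flow, HIIT Blast, Barre Intro, HIIT 60, Core 60, Boxing Intro.
HIIT Fusion starts after Yoga 60 ends; Yoga 60 is clear from here.
Rowing Flow starts after HIIT Fusion ends; HIIT Fusion is clear from here.
HIIT Blast starts exactly when Rowing Flow ends (back-to-back, no overlap); Rowing Flow is clear from here.
Barre Intro starts after HIIT Blast ends; HIIT Blast is clear from here.
HIIT 60 starts after Barre Intro ends; Barre Intro is clear from here.
Core 60 starts after HIIT 60 ends; HIIT 60 is clear from here.
Boxing Intro starts after Core 60 ends.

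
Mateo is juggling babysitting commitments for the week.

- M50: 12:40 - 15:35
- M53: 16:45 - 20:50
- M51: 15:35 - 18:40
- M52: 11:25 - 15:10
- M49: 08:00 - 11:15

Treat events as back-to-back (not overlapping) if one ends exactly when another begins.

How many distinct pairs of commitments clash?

2

Sorted by start: M49, M52, M50, M51, M53.
M52 starts after M49 ends — done with M49.
M50 starts before M52 ends → M52 and M50 overlap.
M51 starts after M52 ends — done with M52.
M51 starts exactly when M50 ends (back-to-back, no overlap) — done with M50.
M53 starts before M51 ends → M51 and M53 overlap.
Overlapping pairs: M50 & M52, M51 & M53 — 2 in total.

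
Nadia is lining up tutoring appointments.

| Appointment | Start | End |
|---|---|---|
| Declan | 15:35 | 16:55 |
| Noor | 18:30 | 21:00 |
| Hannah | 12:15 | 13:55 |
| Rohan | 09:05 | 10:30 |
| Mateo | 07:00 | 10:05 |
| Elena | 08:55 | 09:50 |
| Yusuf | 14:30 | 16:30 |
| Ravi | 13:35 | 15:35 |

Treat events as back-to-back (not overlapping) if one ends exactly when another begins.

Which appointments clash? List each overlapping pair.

Declan & Yusuf, Elena & Mateo, Elena & Rohan, Hannah & Ravi, Mateo & Rohan, Ravi & Yusuf

Sorted by start: Mateo, Elena, Rohan, Hannah, Ravi, Yusuf, Declan, Noor.
Elena starts before Mateo ends → Mateo and Elena overlap.
Rohan starts before Mateo ends → Mateo and Rohan overlap.
Hannah starts after Mateo ends, so Mateo has no further overlaps.
Rohan starts before Elena ends → Elena and Rohan overlap.
Hannah starts after Elena ends, so Elena has no further overlaps.
Hannah starts after Rohan ends, so Rohan has no further overlaps.
Ravi starts before Hannah ends → Hannah and Ravi overlap.
Yusuf starts after Hannah ends, so Hannah has no further overlaps.
Yusuf starts before Ravi ends → Ravi and Yusuf overlap.
Declan starts exactly when Ravi ends (back-to-back, no overlap), so Ravi has no further overlaps.
Declan starts before Yusuf ends → Yusuf and Declan overlap.
Noor starts after Yusuf ends.
Noor starts after Declan ends.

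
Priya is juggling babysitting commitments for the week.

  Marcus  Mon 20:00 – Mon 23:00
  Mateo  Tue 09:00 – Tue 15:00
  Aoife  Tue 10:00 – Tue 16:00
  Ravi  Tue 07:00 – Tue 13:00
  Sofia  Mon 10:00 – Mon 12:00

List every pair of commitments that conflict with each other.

Aoife & Mateo, Aoife & Ravi, Mateo & Ravi

Sorted by start: Sofia, Marcus, Ravi, Mateo, Aoife.
Marcus starts after Sofia ends — done with Sofia.
Ravi starts after Marcus ends — done with Marcus.
Mateo starts before Ravi ends → Ravi and Mateo overlap.
Aoife starts before Ravi ends → Ravi and Aoife overlap.
Aoife starts before Mateo ends → Mateo and Aoife overlap.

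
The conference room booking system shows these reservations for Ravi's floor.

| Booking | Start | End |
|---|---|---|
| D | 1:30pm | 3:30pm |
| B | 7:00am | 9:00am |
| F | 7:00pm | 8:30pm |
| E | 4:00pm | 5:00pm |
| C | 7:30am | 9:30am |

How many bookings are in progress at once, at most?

Sweep the timeline, counting +1 at each start and −1 at each end (ends before starts at a tie):
7:00am start B → 1
7:30am start C → 2
9:00am end B → 1
9:30am end C → 0
1:30pm start D → 1
3:30pm end D → 0
4:00pm start E → 1
5:00pm end E → 0
7:00pm start F → 1
8:30pm end F → 0
Peak is 2, at 7:30am (B, C).

2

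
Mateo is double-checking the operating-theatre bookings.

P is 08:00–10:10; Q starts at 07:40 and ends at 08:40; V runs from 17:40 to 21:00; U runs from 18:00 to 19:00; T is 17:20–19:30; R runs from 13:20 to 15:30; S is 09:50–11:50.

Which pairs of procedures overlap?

Sorted by start: Q, P, S, R, T, V, U.
P starts before Q ends → Q and P overlap.
S starts after Q ends; Q is clear from here.
S starts before P ends → P and S overlap.
R starts after P ends; P is clear from here.
R starts after S ends; S is clear from here.
T starts after R ends; R is clear from here.
V starts before T ends → T and V overlap.
U starts before T ends → T and U overlap.
U starts before V ends → V and U overlap.

P & Q, P & S, T & U, T & V, U & V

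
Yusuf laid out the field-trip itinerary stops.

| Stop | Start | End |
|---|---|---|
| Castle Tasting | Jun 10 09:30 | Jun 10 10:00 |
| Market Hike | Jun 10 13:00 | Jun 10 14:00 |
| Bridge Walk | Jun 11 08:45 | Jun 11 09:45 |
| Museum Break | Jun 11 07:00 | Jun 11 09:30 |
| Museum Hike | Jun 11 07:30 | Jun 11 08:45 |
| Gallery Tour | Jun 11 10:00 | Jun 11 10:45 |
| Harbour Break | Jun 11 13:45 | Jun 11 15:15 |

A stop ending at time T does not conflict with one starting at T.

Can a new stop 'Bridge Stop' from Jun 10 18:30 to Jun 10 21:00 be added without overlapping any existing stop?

Castle Tasting: ends Jun 10 10:00 at or before Bridge Stop starts Jun 10 18:30 → clear.
Market Hike: ends Jun 10 14:00 at or before Bridge Stop starts Jun 10 18:30 → clear.
Museum Break: starts Jun 11 07:00 at or after Bridge Stop ends Jun 10 21:00 → clear.
Museum Hike: starts Jun 11 07:30 at or after Bridge Stop ends Jun 10 21:00 → clear.
Bridge Walk: starts Jun 11 08:45 at or after Bridge Stop ends Jun 10 21:00 → clear.
Gallery Tour: starts Jun 11 10:00 at or after Bridge Stop ends Jun 10 21:00 → clear.
Harbour Break: starts Jun 11 13:45 at or after Bridge Stop ends Jun 10 21:00 → clear.

Yes — the slot is free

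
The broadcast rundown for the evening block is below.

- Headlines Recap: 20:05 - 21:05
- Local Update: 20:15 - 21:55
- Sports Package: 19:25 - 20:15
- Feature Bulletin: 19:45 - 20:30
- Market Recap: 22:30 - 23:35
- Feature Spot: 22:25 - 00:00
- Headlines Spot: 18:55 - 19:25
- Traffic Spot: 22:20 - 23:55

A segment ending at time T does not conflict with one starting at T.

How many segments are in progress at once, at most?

3

Sort all start/end points and keep a running count:
18:55 start Headlines Spot → 1
19:25 end Headlines Spot → 0
19:25 start Sports Package → 1
19:45 start Feature Bulletin → 2
20:05 start Headlines Recap → 3
20:15 end Sports Package → 2
20:15 start Local Update → 3
20:30 end Feature Bulletin → 2
21:05 end Headlines Recap → 1
21:55 end Local Update → 0
22:20 start Traffic Spot → 1
22:25 start Feature Spot → 2
22:30 start Market Recap → 3
23:35 end Market Recap → 2
23:55 end Traffic Spot → 1
00:00 end Feature Spot → 0
Peak is 3, at 20:05 (Feature Bulletin, Headlines Recap, Sports Package).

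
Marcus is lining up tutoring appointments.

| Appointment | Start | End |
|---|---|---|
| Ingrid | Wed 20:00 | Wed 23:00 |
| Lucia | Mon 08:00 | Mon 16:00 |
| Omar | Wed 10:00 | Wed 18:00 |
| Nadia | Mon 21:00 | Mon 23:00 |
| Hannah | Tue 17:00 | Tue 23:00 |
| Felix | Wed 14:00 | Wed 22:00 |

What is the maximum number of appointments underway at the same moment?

Sort all start/end points and keep a running count:
Mon 08:00 start Lucia → 1
Mon 16:00 end Lucia → 0
Mon 21:00 start Nadia → 1
Mon 23:00 end Nadia → 0
Tue 17:00 start Hannah → 1
Tue 23:00 end Hannah → 0
Wed 10:00 start Omar → 1
Wed 14:00 start Felix → 2
Wed 18:00 end Omar → 1
Wed 20:00 start Ingrid → 2
Wed 22:00 end Felix → 1
Wed 23:00 end Ingrid → 0
Peak is 2, at Wed 14:00 (Felix, Omar).

2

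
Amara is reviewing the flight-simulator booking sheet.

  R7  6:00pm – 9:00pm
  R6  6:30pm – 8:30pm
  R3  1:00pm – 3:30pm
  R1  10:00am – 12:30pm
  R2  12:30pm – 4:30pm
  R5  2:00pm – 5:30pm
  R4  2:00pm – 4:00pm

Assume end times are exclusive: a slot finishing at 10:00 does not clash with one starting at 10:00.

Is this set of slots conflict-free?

No

Check each pair: they overlap iff neither finishes before the other starts.
Sorted by start: R1, R2, R3, R4, R5, R7, R6.
R2 starts exactly when R1 ends (back-to-back, no overlap); R1 is clear from here.
R3 starts before R2 ends → R2 and R3 overlap.
That's a conflict, so the schedule is not conflict-free.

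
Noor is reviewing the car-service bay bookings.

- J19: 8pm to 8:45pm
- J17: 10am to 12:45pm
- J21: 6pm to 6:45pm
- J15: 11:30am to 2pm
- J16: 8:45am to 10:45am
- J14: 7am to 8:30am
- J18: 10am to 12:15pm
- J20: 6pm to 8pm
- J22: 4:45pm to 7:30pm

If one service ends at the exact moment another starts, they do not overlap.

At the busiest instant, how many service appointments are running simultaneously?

3

Sweep the timeline, counting +1 at each start and −1 at each end (ends before starts at a tie):
7am start J14 → 1
8:30am end J14 → 0
8:45am start J16 → 1
10am start J17 → 2
10am start J18 → 3
10:45am end J16 → 2
11:30am start J15 → 3
12:15pm end J18 → 2
12:45pm end J17 → 1
2pm end J15 → 0
4:45pm start J22 → 1
6pm start J20 → 2
6pm start J21 → 3
6:45pm end J21 → 2
7:30pm end J22 → 1
8pm end J20 → 0
8pm start J19 → 1
8:45pm end J19 → 0
Peak is 3, at 10am (J16, J17, J18).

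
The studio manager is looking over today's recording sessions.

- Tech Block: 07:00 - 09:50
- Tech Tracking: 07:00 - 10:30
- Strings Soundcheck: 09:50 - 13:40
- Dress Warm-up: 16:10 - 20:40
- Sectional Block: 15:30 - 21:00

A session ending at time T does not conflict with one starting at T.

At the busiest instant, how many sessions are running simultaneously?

2

Sort all start/end points and keep a running count:
07:00 start Tech Block → 1
07:00 start Tech Tracking → 2
09:50 end Tech Block → 1
09:50 start Strings Soundcheck → 2
10:30 end Tech Tracking → 1
13:40 end Strings Soundcheck → 0
15:30 start Sectional Block → 1
16:10 start Dress Warm-up → 2
20:40 end Dress Warm-up → 1
21:00 end Sectional Block → 0
Peak is 2, at 07:00 (Tech Block, Tech Tracking).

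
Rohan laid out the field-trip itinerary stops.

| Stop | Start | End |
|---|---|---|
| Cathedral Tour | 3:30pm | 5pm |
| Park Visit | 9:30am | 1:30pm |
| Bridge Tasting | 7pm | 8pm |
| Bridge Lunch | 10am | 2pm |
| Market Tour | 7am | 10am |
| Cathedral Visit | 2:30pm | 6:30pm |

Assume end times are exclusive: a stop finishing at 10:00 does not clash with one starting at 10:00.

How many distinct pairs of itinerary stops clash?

3

Sorted by start: Market Tour, Park Visit, Bridge Lunch, Cathedral Visit, Cathedral Tour, Bridge Tasting.
Park Visit starts before Market Tour ends → Market Tour and Park Visit overlap.
Bridge Lunch starts exactly when Market Tour ends (back-to-back, no overlap); Market Tour is clear from here.
Bridge Lunch starts before Park Visit ends → Park Visit and Bridge Lunch overlap.
Cathedral Visit starts after Park Visit ends; Park Visit is clear from here.
Cathedral Visit starts after Bridge Lunch ends; Bridge Lunch is clear from here.
Cathedral Tour starts before Cathedral Visit ends → Cathedral Visit and Cathedral Tour overlap.
Bridge Tasting starts after Cathedral Visit ends.
Bridge Tasting starts after Cathedral Tour ends.
Overlapping pairs: Bridge Lunch & Park Visit, Cathedral Tour & Cathedral Visit, Market Tour & Park Visit — 3 in total.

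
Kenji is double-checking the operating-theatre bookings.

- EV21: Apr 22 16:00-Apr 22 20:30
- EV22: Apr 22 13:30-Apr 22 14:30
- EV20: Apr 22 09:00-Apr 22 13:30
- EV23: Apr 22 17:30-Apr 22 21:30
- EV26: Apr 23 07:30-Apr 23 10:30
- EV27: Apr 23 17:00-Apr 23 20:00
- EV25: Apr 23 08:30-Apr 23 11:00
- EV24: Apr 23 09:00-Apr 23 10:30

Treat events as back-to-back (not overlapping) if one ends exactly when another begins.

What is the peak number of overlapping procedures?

Sweep the timeline, counting +1 at each start and −1 at each end (ends before starts at a tie):
Apr 22 09:00 start EV20 → 1
Apr 22 13:30 end EV20 → 0
Apr 22 13:30 start EV22 → 1
Apr 22 14:30 end EV22 → 0
Apr 22 16:00 start EV21 → 1
Apr 22 17:30 start EV23 → 2
Apr 22 20:30 end EV21 → 1
Apr 22 21:30 end EV23 → 0
Apr 23 07:30 start EV26 → 1
Apr 23 08:30 start EV25 → 2
Apr 23 09:00 start EV24 → 3
Apr 23 10:30 end EV24 → 2
Apr 23 10:30 end EV26 → 1
Apr 23 11:00 end EV25 → 0
Apr 23 17:00 start EV27 → 1
Apr 23 20:00 end EV27 → 0
Peak is 3, at Apr 23 09:00 (EV24, EV25, EV26).

3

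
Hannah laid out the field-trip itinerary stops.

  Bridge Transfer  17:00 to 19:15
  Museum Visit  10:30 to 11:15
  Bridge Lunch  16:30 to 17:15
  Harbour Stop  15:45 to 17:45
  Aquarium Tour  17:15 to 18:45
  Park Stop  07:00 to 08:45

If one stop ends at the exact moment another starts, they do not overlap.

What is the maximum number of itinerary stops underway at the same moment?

Sort all start/end points and keep a running count:
07:00 start Park Stop → 1
08:45 end Park Stop → 0
10:30 start Museum Visit → 1
11:15 end Museum Visit → 0
15:45 start Harbour Stop → 1
16:30 start Bridge Lunch → 2
17:00 start Bridge Transfer → 3
17:15 end Bridge Lunch → 2
17:15 start Aquarium Tour → 3
17:45 end Harbour Stop → 2
18:45 end Aquarium Tour → 1
19:15 end Bridge Transfer → 0
Peak is 3, at 17:00 (Bridge Lunch, Bridge Transfer, Harbour Stop).

3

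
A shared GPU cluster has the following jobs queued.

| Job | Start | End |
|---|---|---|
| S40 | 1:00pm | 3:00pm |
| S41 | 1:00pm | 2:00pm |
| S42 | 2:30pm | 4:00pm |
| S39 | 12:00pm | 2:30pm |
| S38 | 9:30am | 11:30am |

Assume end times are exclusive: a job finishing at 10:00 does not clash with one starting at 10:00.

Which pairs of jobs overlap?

S39 & S40, S39 & S41, S40 & S41, S40 & S42

Sorted by start: S38, S39, S40, S41, S42.
S39 starts after S38 ends, so nothing later overlaps S38 either.
S40 starts before S39 ends → S39 and S40 overlap.
S41 starts before S39 ends → S39 and S41 overlap.
S42 starts exactly when S39 ends (back-to-back, no overlap).
S41 starts before S40 ends → S40 and S41 overlap.
S42 starts before S40 ends → S40 and S42 overlap.
S42 starts after S41 ends.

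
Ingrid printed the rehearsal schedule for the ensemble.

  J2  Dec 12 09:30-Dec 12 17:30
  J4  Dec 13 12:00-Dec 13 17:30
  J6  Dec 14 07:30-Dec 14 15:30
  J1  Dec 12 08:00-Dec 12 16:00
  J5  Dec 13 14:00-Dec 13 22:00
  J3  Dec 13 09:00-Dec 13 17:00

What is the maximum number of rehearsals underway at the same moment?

3

Sort all start/end points and keep a running count:
Dec 12 08:00 start J1 → 1
Dec 12 09:30 start J2 → 2
Dec 12 16:00 end J1 → 1
Dec 12 17:30 end J2 → 0
Dec 13 09:00 start J3 → 1
Dec 13 12:00 start J4 → 2
Dec 13 14:00 start J5 → 3
Dec 13 17:00 end J3 → 2
Dec 13 17:30 end J4 → 1
Dec 13 22:00 end J5 → 0
Dec 14 07:30 start J6 → 1
Dec 14 15:30 end J6 → 0
Peak is 3, at Dec 13 14:00 (J3, J4, J5).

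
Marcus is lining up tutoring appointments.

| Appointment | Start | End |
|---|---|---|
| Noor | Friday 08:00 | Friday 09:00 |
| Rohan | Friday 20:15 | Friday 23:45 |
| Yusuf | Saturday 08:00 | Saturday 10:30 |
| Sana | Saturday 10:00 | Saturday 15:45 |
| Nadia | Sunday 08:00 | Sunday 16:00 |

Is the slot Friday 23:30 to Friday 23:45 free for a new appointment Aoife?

No — it overlaps Rohan

Noor: ends Friday 09:00 at or before Aoife starts Friday 23:30 → clear.
Rohan: starts Friday 20:15 before Aoife ends Friday 23:45, and ends Friday 23:45 after Aoife starts Friday 23:30 → overlap.
Yusuf: starts Saturday 08:00 at or after Aoife ends Friday 23:45 → clear.
Sana: starts Saturday 10:00 at or after Aoife ends Friday 23:45 → clear.
Nadia: starts Sunday 08:00 at or after Aoife ends Friday 23:45 → clear.
Aoife overlaps Rohan.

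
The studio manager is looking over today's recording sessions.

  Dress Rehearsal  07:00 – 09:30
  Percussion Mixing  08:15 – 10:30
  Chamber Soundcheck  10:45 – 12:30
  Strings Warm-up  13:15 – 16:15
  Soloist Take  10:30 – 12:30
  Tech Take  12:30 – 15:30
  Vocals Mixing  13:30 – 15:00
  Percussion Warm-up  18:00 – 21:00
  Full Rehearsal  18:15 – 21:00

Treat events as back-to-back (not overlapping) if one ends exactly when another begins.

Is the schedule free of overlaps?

Sorted by start: Dress Rehearsal, Percussion Mixing, Soloist Take, Chamber Soundcheck, Tech Take, Strings Warm-up, Vocals Mixing, Percussion Warm-up, Full Rehearsal.
Percussion Mixing starts before Dress Rehearsal ends → Dress Rehearsal and Percussion Mixing overlap.
That's a conflict, so the schedule is not conflict-free.

No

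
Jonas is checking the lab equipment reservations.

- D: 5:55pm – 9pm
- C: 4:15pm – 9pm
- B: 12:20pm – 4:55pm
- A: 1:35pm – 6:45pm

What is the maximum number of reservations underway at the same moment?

Walk through starts and ends in time order (an end at T is processed before a start at T):
12:20pm start B → 1
1:35pm start A → 2
4:15pm start C → 3
4:55pm end B → 2
5:55pm start D → 3
6:45pm end A → 2
9pm end C → 1
9pm end D → 0
Peak is 3, at 4:15pm (A, B, C).

3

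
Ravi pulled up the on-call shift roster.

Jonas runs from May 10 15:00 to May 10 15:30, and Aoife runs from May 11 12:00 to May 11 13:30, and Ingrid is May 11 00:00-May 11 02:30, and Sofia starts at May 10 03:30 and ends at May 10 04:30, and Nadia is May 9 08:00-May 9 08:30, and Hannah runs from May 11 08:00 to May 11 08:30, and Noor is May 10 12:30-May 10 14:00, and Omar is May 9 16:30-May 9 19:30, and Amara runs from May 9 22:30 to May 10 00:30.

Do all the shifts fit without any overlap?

Yes

Sorted by start: Nadia, Omar, Amara, Sofia, Noor, Jonas, Ingrid, Hannah, Aoife.
Omar starts after Nadia ends; Nadia is clear from here.
Amara starts after Omar ends; Omar is clear from here.
Sofia starts after Amara ends; Amara is clear from here.
Noor starts after Sofia ends; Sofia is clear from here.
Jonas starts after Noor ends; Noor is clear from here.
Ingrid starts after Jonas ends; Jonas is clear from here.
Hannah starts after Ingrid ends; Ingrid is clear from here.
Aoife starts after Hannah ends.
Every pair is clear; the schedule has no overlaps.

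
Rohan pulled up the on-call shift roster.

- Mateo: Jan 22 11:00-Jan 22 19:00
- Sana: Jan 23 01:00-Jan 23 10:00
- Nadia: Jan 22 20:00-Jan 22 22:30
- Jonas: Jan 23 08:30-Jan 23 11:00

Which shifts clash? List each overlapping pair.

Jonas & Sana

Sorted by start: Mateo, Nadia, Sana, Jonas.
Nadia starts after Mateo ends, so nothing later overlaps Mateo either.
Sana starts after Nadia ends, so nothing later overlaps Nadia either.
Jonas starts before Sana ends → Sana and Jonas overlap.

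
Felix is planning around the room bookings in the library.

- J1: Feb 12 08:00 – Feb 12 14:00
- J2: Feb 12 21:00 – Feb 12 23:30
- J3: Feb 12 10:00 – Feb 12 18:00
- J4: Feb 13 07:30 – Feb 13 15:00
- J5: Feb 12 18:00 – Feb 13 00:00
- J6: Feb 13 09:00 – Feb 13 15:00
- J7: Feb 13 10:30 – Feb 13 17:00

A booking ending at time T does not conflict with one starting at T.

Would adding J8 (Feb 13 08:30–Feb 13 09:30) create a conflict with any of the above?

Yes — it overlaps J4, J6

J1: ends Feb 12 14:00 at or before J8 starts Feb 13 08:30 → clear.
J3: ends Feb 12 18:00 at or before J8 starts Feb 13 08:30 → clear.
J5: ends Feb 13 00:00 at or before J8 starts Feb 13 08:30 → clear.
J2: ends Feb 12 23:30 at or before J8 starts Feb 13 08:30 → clear.
J4: starts Feb 13 07:30 before J8 ends Feb 13 09:30, and ends Feb 13 15:00 after J8 starts Feb 13 08:30 → overlap.
J6: starts Feb 13 09:00 before J8 ends Feb 13 09:30, and ends Feb 13 15:00 after J8 starts Feb 13 08:30 → overlap.
J7: starts Feb 13 10:30 at or after J8 ends Feb 13 09:30 → clear.
J8 overlaps J4, J6.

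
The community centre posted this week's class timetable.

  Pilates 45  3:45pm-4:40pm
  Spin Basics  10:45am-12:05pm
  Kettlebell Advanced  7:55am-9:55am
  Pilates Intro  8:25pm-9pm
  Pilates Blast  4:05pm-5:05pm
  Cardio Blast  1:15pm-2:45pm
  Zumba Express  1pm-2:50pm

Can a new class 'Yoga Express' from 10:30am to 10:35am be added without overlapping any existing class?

Yes — the slot is free

Kettlebell Advanced: ends 9:55am at or before Yoga Express starts 10:30am → clear.
Spin Basics: starts 10:45am at or after Yoga Express ends 10:35am → clear.
Zumba Express: starts 1pm at or after Yoga Express ends 10:35am → clear.
Cardio Blast: starts 1:15pm at or after Yoga Express ends 10:35am → clear.
Pilates 45: starts 3:45pm at or after Yoga Express ends 10:35am → clear.
Pilates Blast: starts 4:05pm at or after Yoga Express ends 10:35am → clear.
Pilates Intro: starts 8:25pm at or after Yoga Express ends 10:35am → clear.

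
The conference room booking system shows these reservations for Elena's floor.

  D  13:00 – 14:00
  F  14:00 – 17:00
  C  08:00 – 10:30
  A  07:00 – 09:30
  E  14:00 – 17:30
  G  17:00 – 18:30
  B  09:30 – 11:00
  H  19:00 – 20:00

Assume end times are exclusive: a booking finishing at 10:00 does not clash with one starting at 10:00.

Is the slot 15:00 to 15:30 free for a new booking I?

A: ends 09:30 at or before I starts 15:00 → clear.
C: ends 10:30 at or before I starts 15:00 → clear.
B: ends 11:00 at or before I starts 15:00 → clear.
D: ends 14:00 at or before I starts 15:00 → clear.
E: starts 14:00 before I ends 15:30, and ends 17:30 after I starts 15:00 → overlap.
F: starts 14:00 before I ends 15:30, and ends 17:00 after I starts 15:00 → overlap.
G: starts 17:00 at or after I ends 15:30 → clear.
H: starts 19:00 at or after I ends 15:30 → clear.
I overlaps E, F.

No — it overlaps E, F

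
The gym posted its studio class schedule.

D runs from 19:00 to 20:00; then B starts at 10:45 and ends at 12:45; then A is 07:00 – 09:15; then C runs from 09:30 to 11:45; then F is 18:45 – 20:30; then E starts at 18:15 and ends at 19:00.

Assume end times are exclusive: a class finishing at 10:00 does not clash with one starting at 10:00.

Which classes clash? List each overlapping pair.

B & C, D & F, E & F

Sorted by start: A, C, B, E, F, D.
C starts after A ends, so A has no further overlaps.
B starts before C ends → C and B overlap.
E starts after C ends, so C has no further overlaps.
E starts after B ends, so B has no further overlaps.
F starts before E ends → E and F overlap.
D starts exactly when E ends (back-to-back, no overlap).
D starts before F ends → F and D overlap.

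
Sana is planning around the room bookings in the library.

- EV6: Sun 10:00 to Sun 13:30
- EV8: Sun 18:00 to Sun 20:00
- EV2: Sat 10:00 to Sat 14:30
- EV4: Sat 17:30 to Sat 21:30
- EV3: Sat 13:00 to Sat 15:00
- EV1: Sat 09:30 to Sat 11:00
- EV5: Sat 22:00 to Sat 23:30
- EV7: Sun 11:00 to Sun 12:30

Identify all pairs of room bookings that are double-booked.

Two intervals overlap when each starts before the other ends.
Sorted by start: EV1, EV2, EV3, EV4, EV5, EV6, EV7, EV8.
EV2 starts before EV1 ends → EV1 and EV2 overlap.
EV3 starts after EV1 ends; EV1 is clear from here.
EV3 starts before EV2 ends → EV2 and EV3 overlap.
EV4 starts after EV2 ends; EV2 is clear from here.
EV4 starts after EV3 ends; EV3 is clear from here.
EV5 starts after EV4 ends; EV4 is clear from here.
EV6 starts after EV5 ends; EV5 is clear from here.
EV7 starts before EV6 ends → EV6 and EV7 overlap.
EV8 starts after EV6 ends.
EV8 starts after EV7 ends.

EV1 & EV2, EV2 & EV3, EV6 & EV7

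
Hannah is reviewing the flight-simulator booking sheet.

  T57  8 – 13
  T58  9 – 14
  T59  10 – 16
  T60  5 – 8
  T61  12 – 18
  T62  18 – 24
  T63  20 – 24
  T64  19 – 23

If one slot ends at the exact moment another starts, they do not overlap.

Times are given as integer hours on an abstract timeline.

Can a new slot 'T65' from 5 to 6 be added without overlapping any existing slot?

T60: starts 5 before T65 ends 6, and ends 8 after T65 starts 5 → overlap.
T57: starts 8 at or after T65 ends 6 → clear.
T58: starts 9 at or after T65 ends 6 → clear.
T59: starts 10 at or after T65 ends 6 → clear.
T61: starts 12 at or after T65 ends 6 → clear.
T62: starts 18 at or after T65 ends 6 → clear.
T64: starts 19 at or after T65 ends 6 → clear.
T63: starts 20 at or after T65 ends 6 → clear.
T65 overlaps T60.

No — it overlaps T60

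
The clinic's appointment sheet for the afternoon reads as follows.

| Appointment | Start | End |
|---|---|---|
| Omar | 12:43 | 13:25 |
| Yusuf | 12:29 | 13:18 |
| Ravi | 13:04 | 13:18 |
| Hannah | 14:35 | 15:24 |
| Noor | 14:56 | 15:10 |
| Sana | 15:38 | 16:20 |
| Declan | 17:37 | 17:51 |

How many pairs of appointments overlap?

4

Sorted by start: Yusuf, Omar, Ravi, Hannah, Noor, Sana, Declan.
Omar starts before Yusuf ends → Yusuf and Omar overlap.
Ravi starts before Yusuf ends → Yusuf and Ravi overlap.
Hannah starts after Yusuf ends — done with Yusuf.
Ravi starts before Omar ends → Omar and Ravi overlap.
Hannah starts after Omar ends — done with Omar.
Hannah starts after Ravi ends — done with Ravi.
Noor starts before Hannah ends → Hannah and Noor overlap.
Sana starts after Hannah ends — done with Hannah.
Sana starts after Noor ends — done with Noor.
Declan starts after Sana ends.
Overlapping pairs: Hannah & Noor, Omar & Ravi, Omar & Yusuf, Ravi & Yusuf — 4 in total.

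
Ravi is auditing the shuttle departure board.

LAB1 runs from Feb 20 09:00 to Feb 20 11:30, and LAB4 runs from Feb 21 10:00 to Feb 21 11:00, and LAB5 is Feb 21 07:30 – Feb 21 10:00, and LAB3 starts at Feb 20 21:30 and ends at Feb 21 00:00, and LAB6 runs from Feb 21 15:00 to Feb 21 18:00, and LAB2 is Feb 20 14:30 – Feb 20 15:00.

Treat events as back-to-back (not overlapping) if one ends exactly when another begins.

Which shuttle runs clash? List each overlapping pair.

no conflicts

Check each pair: they overlap iff neither finishes before the other starts.
Sorted by start: LAB1, LAB2, LAB3, LAB5, LAB4, LAB6.
LAB2 starts after LAB1 ends, so nothing later overlaps LAB1 either.
LAB3 starts after LAB2 ends, so nothing later overlaps LAB2 either.
LAB5 starts after LAB3 ends, so nothing later overlaps LAB3 either.
LAB4 starts exactly when LAB5 ends (back-to-back, no overlap), so nothing later overlaps LAB5 either.
LAB6 starts after LAB4 ends.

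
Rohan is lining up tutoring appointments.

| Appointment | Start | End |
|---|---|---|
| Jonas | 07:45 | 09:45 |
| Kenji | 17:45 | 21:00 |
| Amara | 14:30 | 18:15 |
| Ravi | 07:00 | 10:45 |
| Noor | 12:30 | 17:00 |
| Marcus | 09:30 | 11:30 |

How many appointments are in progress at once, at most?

Walk through starts and ends in time order (an end at T is processed before a start at T):
07:00 start Ravi → 1
07:45 start Jonas → 2
09:30 start Marcus → 3
09:45 end Jonas → 2
10:45 end Ravi → 1
11:30 end Marcus → 0
12:30 start Noor → 1
14:30 start Amara → 2
17:00 end Noor → 1
17:45 start Kenji → 2
18:15 end Amara → 1
21:00 end Kenji → 0
Peak is 3, at 09:30 (Jonas, Marcus, Ravi).

3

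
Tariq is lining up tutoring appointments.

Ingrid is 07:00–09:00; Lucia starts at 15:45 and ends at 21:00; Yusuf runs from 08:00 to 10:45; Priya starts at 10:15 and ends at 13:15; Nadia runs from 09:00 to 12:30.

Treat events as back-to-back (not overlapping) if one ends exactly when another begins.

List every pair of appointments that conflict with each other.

Ingrid & Yusuf, Nadia & Priya, Nadia & Yusuf, Priya & Yusuf

Sorted by start: Ingrid, Yusuf, Nadia, Priya, Lucia.
Yusuf starts before Ingrid ends → Ingrid and Yusuf overlap.
Nadia starts exactly when Ingrid ends (back-to-back, no overlap); Ingrid is clear from here.
Nadia starts before Yusuf ends → Yusuf and Nadia overlap.
Priya starts before Yusuf ends → Yusuf and Priya overlap.
Lucia starts after Yusuf ends.
Priya starts before Nadia ends → Nadia and Priya overlap.
Lucia starts after Nadia ends.
Lucia starts after Priya ends.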